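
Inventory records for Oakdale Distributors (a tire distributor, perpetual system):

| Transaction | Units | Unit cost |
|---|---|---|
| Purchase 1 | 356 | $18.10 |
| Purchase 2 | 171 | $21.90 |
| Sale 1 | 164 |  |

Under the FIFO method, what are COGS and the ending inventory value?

Sale 1 (164) [FIFO — oldest first]: 164 @ $18.10 = $2,968.40
Ending inventory: 192 @ $18.10 + 171 @ $21.90 = $7,220.10
Check: goods available $10,188.50 = COGS $2,968.40 + ending $7,220.10

COGS = $2,968.40; ending inventory = $7,220.10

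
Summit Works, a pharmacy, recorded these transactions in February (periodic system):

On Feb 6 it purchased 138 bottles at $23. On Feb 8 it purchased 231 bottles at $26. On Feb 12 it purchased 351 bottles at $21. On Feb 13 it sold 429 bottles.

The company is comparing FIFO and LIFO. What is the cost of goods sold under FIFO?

FIFO COGS: 138 @ $23 + 231 @ $26 + 60 @ $21 = $10,440
LIFO COGS: 351 @ $21 + 78 @ $26 = $9,399

COGS = $10,440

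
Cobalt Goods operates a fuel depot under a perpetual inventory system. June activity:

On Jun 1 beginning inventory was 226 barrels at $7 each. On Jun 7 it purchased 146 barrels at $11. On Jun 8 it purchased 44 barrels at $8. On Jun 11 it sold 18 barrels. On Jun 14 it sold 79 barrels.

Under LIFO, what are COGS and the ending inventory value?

Jun 11, 18 sold [LIFO — newest first]: 18 @ $8 = $144
Jun 14, 79 sold [LIFO — newest first]: 26 @ $8 + 53 @ $11 = $791
Total COGS = $144 + $791 = $935
Ending inventory: 226 @ $7 + 93 @ $11 = $2,605

COGS = $935; ending inventory = $2,605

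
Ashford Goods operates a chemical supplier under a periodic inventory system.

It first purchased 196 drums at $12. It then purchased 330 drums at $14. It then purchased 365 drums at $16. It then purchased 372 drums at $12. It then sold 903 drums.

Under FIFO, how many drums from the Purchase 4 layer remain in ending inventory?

Sale 1 (903) [FIFO — oldest first]: 196 @ $12 + 330 @ $14 + 365 @ $16 + 12 @ $12 = $12,956
Ending inventory: 360 @ $12 = $4,320

360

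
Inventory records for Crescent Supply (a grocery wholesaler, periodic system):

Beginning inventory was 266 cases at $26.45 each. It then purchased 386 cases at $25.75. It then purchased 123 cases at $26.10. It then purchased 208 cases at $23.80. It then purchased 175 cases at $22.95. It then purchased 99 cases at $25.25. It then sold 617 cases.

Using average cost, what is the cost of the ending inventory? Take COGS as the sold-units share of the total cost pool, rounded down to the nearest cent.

Sale 1, sell 617: 617/1257 × $31,651.90 → $15,536.37
Ending inventory (cost pool remaining) = $16,115.53

Ending inventory = $16,115.53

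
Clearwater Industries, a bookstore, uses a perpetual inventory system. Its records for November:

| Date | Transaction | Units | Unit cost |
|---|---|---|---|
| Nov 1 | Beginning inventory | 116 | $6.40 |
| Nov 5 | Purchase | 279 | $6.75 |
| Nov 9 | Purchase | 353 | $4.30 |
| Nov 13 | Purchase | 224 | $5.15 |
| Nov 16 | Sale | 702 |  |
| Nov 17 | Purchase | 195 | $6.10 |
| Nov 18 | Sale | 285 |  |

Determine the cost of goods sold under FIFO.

COGS = $5,388.65

Nov 16, 702 sold [FIFO — oldest first]: 116 @ $6.40 + 279 @ $6.75 + 307 @ $4.30 = $3,945.75
Nov 18, 285 sold [FIFO — oldest first]: 46 @ $4.30 + 224 @ $5.15 + 15 @ $6.10 = $1,442.90
Total COGS = $3,945.75 + $1,442.90 = $5,388.65
Ending inventory: 180 @ $6.10 = $1,098.00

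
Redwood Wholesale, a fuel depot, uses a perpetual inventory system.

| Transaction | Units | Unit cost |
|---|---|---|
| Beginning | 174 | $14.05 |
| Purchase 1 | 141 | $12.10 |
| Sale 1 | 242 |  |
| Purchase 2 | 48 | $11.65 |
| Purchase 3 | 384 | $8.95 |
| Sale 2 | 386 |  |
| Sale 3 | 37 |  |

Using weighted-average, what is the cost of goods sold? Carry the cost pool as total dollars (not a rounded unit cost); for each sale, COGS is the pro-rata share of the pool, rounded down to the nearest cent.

COGS = $7,341.74

After Beginning: 174 on hand, pool $2,444.70 (≈ $14.0500 each)
After Purchase 1: 315 on hand, pool $4,150.80 (≈ $13.1771 each)
Sale 1, sell 242: 242/315 × $4,150.80 → $3,188.86
After Purchase 2: 121 on hand, pool $1,521.14 (≈ $12.5714 each)
After Purchase 3: 505 on hand, pool $4,957.94 (≈ $9.8177 each)
Sale 2, sell 386: 386/505 × $4,957.94 → $3,789.63
Sale 3, sell 37: 37/119 × $1,168.31 → $363.25
Total COGS = $3,188.86 + $3,789.63 + $363.25 = $7,341.74
Ending inventory (cost pool remaining) = $805.06
Check: goods available $8,146.80 = COGS $7,341.74 + ending $805.06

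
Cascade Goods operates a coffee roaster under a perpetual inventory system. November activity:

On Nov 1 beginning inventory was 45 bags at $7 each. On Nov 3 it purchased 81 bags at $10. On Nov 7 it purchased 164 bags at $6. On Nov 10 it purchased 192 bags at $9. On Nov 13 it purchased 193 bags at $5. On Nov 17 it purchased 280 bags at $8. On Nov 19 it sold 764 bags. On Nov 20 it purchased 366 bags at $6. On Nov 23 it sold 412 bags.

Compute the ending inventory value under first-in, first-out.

Ending inventory = $870

Nov 19, 764 sold [FIFO — oldest first]: 45 @ $7 + 81 @ $10 + 164 @ $6 + 192 @ $9 + 193 @ $5 + 89 @ $8 = $5,514
Nov 23, 412 sold [FIFO — oldest first]: 191 @ $8 + 221 @ $6 = $2,854
Total COGS = $5,514 + $2,854 = $8,368
Ending inventory: 145 @ $6 = $870
Check: goods available $9,238 = COGS $8,368 + ending $870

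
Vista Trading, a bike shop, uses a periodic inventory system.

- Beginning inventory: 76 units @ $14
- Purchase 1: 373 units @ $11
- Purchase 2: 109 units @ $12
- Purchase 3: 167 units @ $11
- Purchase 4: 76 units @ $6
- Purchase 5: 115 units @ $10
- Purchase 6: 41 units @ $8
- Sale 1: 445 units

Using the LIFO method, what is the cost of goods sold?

Sale 1 (445) [LIFO — newest first]: 41 @ $8 + 115 @ $10 + 76 @ $6 + 167 @ $11 + 46 @ $12 = $4,323
Ending inventory: 76 @ $14 + 373 @ $11 + 63 @ $12 = $5,923
Check: goods available $10,246 = COGS $4,323 + ending $5,923

COGS = $4,323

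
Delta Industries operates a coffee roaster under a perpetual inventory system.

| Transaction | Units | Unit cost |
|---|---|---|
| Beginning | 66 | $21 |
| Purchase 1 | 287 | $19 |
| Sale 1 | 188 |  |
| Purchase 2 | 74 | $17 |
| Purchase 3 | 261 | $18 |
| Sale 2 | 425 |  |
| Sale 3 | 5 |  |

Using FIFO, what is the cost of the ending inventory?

Ending inventory = $1,260

Sale 1 (188) [FIFO — oldest first]: 66 @ $21 + 122 @ $19 = $3,704
Sale 2 (425) [FIFO — oldest first]: 165 @ $19 + 74 @ $17 + 186 @ $18 = $7,741
Sale 3 (5) [FIFO — oldest first]: 5 @ $18 = $90
Total COGS = $3,704 + $7,741 + $90 = $11,535
Ending inventory: 70 @ $18 = $1,260
Check: goods available $12,795 = COGS $11,535 + ending $1,260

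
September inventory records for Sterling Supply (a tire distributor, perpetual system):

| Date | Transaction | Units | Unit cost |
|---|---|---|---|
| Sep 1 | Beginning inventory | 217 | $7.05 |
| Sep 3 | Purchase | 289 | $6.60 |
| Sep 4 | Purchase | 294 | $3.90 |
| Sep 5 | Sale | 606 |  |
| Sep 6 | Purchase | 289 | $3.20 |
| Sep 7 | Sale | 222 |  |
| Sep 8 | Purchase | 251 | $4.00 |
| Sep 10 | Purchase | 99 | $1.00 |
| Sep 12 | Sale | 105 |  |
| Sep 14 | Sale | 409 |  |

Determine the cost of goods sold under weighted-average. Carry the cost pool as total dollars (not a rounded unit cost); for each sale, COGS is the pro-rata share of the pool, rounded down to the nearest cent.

After Sep 1: 217 on hand, pool $1,529.85 (≈ $7.0500 each)
After Sep 3: 506 on hand, pool $3,437.25 (≈ $6.7930 each)
After Sep 4: 800 on hand, pool $4,583.85 (≈ $5.7298 each)
Sep 5, sell 606: 606/800 × $4,583.85 → $3,472.26
After Sep 6: 483 on hand, pool $2,036.39 (≈ $4.2161 each)
Sep 7, sell 222: 222/483 × $2,036.39 → $935.98
After Sep 8: 512 on hand, pool $2,104.41 (≈ $4.1102 each)
After Sep 10: 611 on hand, pool $2,203.41 (≈ $3.6062 each)
Sep 12, sell 105: 105/611 × $2,203.41 → $378.65
Sep 14, sell 409: 409/506 × $1,824.76 → $1,474.95
Total COGS = $3,472.26 + $935.98 + $378.65 + $1,474.95 = $6,261.84
Ending inventory (cost pool remaining) = $349.81

COGS = $6,261.84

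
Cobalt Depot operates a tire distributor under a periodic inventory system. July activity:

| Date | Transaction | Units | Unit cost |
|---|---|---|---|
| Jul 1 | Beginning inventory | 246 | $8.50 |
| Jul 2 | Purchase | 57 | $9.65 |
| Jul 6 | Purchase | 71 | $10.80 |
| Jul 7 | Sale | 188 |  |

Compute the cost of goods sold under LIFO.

COGS = $1,826.85

Jul 7, 188 sold [LIFO — newest first]: 71 @ $10.80 + 57 @ $9.65 + 60 @ $8.50 = $1,826.85
Ending inventory: 186 @ $8.50 = $1,581.00
Check: goods available $3,407.85 = COGS $1,826.85 + ending $1,581.00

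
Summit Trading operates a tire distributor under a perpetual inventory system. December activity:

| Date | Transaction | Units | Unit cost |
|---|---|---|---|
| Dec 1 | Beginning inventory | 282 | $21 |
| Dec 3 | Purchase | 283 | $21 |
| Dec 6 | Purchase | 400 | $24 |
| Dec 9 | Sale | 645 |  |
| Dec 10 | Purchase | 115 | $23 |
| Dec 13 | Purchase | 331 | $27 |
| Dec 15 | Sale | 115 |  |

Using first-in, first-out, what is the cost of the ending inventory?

Dec 9, 645 sold [FIFO — oldest first]: 282 @ $21 + 283 @ $21 + 80 @ $24 = $13,785
Dec 15, 115 sold [FIFO — oldest first]: 115 @ $24 = $2,760
Total COGS = $13,785 + $2,760 = $16,545
Ending inventory: 205 @ $24 + 115 @ $23 + 331 @ $27 = $16,502
Check: goods available $33,047 = COGS $16,545 + ending $16,502

Ending inventory = $16,502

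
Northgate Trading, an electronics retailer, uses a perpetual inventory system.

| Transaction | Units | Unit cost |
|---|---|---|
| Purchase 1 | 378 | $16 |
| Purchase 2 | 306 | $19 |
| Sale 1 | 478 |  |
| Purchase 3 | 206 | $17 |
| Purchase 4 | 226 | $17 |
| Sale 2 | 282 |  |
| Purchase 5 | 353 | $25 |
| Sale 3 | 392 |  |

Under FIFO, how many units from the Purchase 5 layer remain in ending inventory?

317

Sale 1 (478) [FIFO — oldest first]: 378 @ $16 + 100 @ $19 = $7,948
Sale 2 (282) [FIFO — oldest first]: 206 @ $19 + 76 @ $17 = $5,206
Sale 3 (392) [FIFO — oldest first]: 130 @ $17 + 226 @ $17 + 36 @ $25 = $6,952
Total COGS = $7,948 + $5,206 + $6,952 = $20,106
Ending inventory: 317 @ $25 = $7,925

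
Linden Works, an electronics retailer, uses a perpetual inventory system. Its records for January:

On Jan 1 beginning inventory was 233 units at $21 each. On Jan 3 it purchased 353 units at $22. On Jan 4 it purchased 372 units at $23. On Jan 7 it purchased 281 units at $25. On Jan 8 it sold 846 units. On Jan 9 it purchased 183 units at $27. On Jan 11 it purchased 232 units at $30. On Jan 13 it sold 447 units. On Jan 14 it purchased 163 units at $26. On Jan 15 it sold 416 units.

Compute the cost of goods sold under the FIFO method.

Jan 8, 846 sold [FIFO — oldest first]: 233 @ $21 + 353 @ $22 + 260 @ $23 = $18,639
Jan 13, 447 sold [FIFO — oldest first]: 112 @ $23 + 281 @ $25 + 54 @ $27 = $11,059
Jan 15, 416 sold [FIFO — oldest first]: 129 @ $27 + 232 @ $30 + 55 @ $26 = $11,873
Total COGS = $18,639 + $11,059 + $11,873 = $41,571
Ending inventory: 108 @ $26 = $2,808
Check: goods available $44,379 = COGS $41,571 + ending $2,808

COGS = $41,571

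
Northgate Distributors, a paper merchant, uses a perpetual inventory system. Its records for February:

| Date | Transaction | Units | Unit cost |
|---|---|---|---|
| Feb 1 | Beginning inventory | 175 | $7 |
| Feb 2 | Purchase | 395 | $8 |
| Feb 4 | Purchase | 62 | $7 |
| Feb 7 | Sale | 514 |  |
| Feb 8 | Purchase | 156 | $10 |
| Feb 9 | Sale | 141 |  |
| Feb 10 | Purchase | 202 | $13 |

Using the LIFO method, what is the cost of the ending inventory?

Feb 7, 514 sold [LIFO — newest first]: 62 @ $7 + 395 @ $8 + 57 @ $7 = $3,993
Feb 9, 141 sold [LIFO — newest first]: 141 @ $10 = $1,410
Total COGS = $3,993 + $1,410 = $5,403
Ending inventory: 118 @ $7 + 15 @ $10 + 202 @ $13 = $3,602

Ending inventory = $3,602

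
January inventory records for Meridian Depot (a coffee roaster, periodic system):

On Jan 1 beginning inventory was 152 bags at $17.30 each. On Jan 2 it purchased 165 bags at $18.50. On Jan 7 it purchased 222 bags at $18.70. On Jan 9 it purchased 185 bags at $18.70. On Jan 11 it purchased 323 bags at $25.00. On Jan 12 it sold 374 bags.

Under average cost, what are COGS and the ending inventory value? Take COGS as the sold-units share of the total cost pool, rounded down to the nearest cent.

Jan 12, sell 374: 374/1047 × $21,368.00 → $7,632.88
Ending inventory (cost pool remaining) = $13,735.12

COGS = $7,632.88; ending inventory = $13,735.12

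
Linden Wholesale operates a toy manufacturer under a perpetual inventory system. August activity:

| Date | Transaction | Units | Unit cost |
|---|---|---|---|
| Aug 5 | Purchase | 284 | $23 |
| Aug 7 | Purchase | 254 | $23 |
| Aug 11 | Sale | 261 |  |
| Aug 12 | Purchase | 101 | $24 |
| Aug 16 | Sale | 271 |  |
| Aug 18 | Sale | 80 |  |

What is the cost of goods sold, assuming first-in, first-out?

Aug 11, 261 sold [FIFO — oldest first]: 261 @ $23 = $6,003
Aug 16, 271 sold [FIFO — oldest first]: 23 @ $23 + 248 @ $23 = $6,233
Aug 18, 80 sold [FIFO — oldest first]: 6 @ $23 + 74 @ $24 = $1,914
Total COGS = $6,003 + $6,233 + $1,914 = $14,150
Ending inventory: 27 @ $24 = $648
Check: goods available $14,798 = COGS $14,150 + ending $648

COGS = $14,150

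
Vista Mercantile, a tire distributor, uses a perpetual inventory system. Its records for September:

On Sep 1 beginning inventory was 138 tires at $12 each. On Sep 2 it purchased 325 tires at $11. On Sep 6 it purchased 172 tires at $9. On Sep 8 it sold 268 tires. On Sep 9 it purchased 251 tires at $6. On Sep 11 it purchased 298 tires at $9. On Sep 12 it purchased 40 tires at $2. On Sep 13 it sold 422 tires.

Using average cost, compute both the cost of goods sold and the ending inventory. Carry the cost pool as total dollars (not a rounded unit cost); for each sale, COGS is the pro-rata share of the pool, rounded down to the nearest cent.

COGS = $6,474.51; ending inventory = $4,572.49

After Sep 1: 138 on hand, pool $1,656.00 (≈ $12.0000 each)
After Sep 2: 463 on hand, pool $5,231.00 (≈ $11.2981 each)
After Sep 6: 635 on hand, pool $6,779.00 (≈ $10.6756 each)
Sep 8, sell 268: 268/635 × $6,779.00 → $2,861.05
After Sep 9: 618 on hand, pool $5,423.95 (≈ $8.7766 each)
After Sep 11: 916 on hand, pool $8,105.95 (≈ $8.8493 each)
After Sep 12: 956 on hand, pool $8,185.95 (≈ $8.5627 each)
Sep 13, sell 422: 422/956 × $8,185.95 → $3,613.46
Total COGS = $2,861.05 + $3,613.46 = $6,474.51
Ending inventory (cost pool remaining) = $4,572.49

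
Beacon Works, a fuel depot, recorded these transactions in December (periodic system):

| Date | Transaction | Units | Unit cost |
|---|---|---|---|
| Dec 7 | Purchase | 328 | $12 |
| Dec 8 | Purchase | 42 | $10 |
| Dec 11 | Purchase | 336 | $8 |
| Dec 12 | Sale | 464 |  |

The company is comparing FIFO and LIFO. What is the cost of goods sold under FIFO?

COGS = $5,108

FIFO COGS: 328 @ $12 + 42 @ $10 + 94 @ $8 = $5,108
LIFO COGS: 336 @ $8 + 42 @ $10 + 86 @ $12 = $4,140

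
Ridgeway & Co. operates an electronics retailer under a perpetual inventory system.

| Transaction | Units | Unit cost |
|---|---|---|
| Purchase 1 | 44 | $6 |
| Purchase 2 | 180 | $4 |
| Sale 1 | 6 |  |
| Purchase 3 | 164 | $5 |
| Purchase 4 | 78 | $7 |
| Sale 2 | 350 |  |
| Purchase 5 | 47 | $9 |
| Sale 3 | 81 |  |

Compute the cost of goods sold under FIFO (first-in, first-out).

COGS = $2,147

Sale 1 (6) [FIFO — oldest first]: 6 @ $6 = $36
Sale 2 (350) [FIFO — oldest first]: 38 @ $6 + 180 @ $4 + 132 @ $5 = $1,608
Sale 3 (81) [FIFO — oldest first]: 32 @ $5 + 49 @ $7 = $503
Total COGS = $36 + $1,608 + $503 = $2,147
Ending inventory: 29 @ $7 + 47 @ $9 = $626
Check: goods available $2,773 = COGS $2,147 + ending $626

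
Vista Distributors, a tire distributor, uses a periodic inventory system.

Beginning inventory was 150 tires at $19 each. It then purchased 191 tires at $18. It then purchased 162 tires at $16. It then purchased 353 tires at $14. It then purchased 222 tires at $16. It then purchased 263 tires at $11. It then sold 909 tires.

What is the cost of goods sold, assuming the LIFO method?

COGS = $12,523

Sale 1 (909) [LIFO — newest first]: 263 @ $11 + 222 @ $16 + 353 @ $14 + 71 @ $16 = $12,523
Ending inventory: 150 @ $19 + 191 @ $18 + 91 @ $16 = $7,744
Check: goods available $20,267 = COGS $12,523 + ending $7,744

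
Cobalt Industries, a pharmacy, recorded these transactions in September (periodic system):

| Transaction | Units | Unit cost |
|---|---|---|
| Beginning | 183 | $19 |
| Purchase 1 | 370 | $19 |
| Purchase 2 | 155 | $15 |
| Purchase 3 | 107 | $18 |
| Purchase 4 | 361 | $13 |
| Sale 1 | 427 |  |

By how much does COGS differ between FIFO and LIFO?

FIFO COGS: 183 @ $19 + 244 @ $19 = $8,113
LIFO COGS: 361 @ $13 + 66 @ $18 = $5,881
Difference = |$8,113 − $5,881| = $2,232

$2,232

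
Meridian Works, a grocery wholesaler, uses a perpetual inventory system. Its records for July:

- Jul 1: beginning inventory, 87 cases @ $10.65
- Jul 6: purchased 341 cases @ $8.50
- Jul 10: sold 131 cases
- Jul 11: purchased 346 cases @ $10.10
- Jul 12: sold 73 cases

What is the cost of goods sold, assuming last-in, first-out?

COGS = $1,850.80

Jul 10, 131 sold [LIFO — newest first]: 131 @ $8.50 = $1,113.50
Jul 12, 73 sold [LIFO — newest first]: 73 @ $10.10 = $737.30
Total COGS = $1,113.50 + $737.30 = $1,850.80
Ending inventory: 87 @ $10.65 + 210 @ $8.50 + 273 @ $10.10 = $5,468.85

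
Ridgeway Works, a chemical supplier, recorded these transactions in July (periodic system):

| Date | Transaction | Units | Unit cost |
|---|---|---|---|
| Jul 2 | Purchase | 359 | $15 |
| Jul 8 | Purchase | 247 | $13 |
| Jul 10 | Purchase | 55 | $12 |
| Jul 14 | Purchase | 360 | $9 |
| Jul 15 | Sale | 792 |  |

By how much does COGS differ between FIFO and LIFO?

FIFO COGS: 359 @ $15 + 247 @ $13 + 55 @ $12 + 131 @ $9 = $10,435
LIFO COGS: 360 @ $9 + 55 @ $12 + 247 @ $13 + 130 @ $15 = $9,061
Difference = |$10,435 − $9,061| = $1,374

$1,374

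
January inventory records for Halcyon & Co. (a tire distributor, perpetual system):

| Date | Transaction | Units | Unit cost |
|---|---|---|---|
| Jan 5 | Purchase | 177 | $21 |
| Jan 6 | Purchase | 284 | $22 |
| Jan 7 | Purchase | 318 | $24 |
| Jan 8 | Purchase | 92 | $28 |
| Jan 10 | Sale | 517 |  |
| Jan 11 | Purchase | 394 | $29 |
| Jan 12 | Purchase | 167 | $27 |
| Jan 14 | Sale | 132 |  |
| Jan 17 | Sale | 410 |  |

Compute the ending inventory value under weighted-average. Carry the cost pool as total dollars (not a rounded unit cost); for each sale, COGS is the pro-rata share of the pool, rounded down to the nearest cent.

Ending inventory = $9,838.20

After Jan 5: 177 on hand, pool $3,717.00 (≈ $21.0000 each)
After Jan 6: 461 on hand, pool $9,965.00 (≈ $21.6161 each)
After Jan 7: 779 on hand, pool $17,597.00 (≈ $22.5892 each)
After Jan 8: 871 on hand, pool $20,173.00 (≈ $23.1607 each)
Jan 10, sell 517: 517/871 × $20,173.00 → $11,974.09
After Jan 11: 748 on hand, pool $19,624.91 (≈ $26.2365 each)
After Jan 12: 915 on hand, pool $24,133.91 (≈ $26.3759 each)
Jan 14, sell 132: 132/915 × $24,133.91 → $3,481.61
Jan 17, sell 410: 410/783 × $20,652.30 → $10,814.10
Total COGS = $11,974.09 + $3,481.61 + $10,814.10 = $26,269.80
Ending inventory (cost pool remaining) = $9,838.20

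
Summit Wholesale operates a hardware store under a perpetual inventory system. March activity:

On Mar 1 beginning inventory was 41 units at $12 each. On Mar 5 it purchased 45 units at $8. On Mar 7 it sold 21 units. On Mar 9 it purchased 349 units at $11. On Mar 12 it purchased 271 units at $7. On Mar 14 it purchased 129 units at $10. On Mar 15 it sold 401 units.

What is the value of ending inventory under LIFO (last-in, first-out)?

Ending inventory = $4,512

Mar 7, 21 sold [LIFO — newest first]: 21 @ $8 = $168
Mar 15, 401 sold [LIFO — newest first]: 129 @ $10 + 271 @ $7 + 1 @ $11 = $3,198
Total COGS = $168 + $3,198 = $3,366
Ending inventory: 41 @ $12 + 24 @ $8 + 348 @ $11 = $4,512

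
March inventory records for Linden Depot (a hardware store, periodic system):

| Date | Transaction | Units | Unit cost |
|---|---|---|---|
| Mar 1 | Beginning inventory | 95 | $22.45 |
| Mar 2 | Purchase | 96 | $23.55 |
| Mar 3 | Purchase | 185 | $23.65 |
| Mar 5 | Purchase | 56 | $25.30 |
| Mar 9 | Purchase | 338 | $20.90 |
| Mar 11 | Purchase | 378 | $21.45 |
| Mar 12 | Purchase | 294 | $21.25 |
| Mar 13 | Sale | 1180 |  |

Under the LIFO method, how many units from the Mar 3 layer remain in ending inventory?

71

Mar 13, 1180 sold [LIFO — newest first]: 294 @ $21.25 + 378 @ $21.45 + 338 @ $20.90 + 56 @ $25.30 + 114 @ $23.65 = $25,532.70
Ending inventory: 95 @ $22.45 + 96 @ $23.55 + 71 @ $23.65 = $6,072.70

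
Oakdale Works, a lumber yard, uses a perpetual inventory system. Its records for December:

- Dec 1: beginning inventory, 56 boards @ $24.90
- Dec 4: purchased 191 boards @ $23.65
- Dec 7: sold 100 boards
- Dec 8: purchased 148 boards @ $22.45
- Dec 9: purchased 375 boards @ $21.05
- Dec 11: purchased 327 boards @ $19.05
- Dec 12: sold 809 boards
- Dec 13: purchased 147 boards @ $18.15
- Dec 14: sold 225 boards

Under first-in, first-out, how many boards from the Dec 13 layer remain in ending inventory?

Dec 7, 100 sold [FIFO — oldest first]: 56 @ $24.90 + 44 @ $23.65 = $2,435.00
Dec 12, 809 sold [FIFO — oldest first]: 147 @ $23.65 + 148 @ $22.45 + 375 @ $21.05 + 139 @ $19.05 = $17,340.85
Dec 14, 225 sold [FIFO — oldest first]: 188 @ $19.05 + 37 @ $18.15 = $4,252.95
Total COGS = $2,435.00 + $17,340.85 + $4,252.95 = $24,028.80
Ending inventory: 110 @ $18.15 = $1,996.50
Check: goods available $26,025.30 = COGS $24,028.80 + ending $1,996.50

110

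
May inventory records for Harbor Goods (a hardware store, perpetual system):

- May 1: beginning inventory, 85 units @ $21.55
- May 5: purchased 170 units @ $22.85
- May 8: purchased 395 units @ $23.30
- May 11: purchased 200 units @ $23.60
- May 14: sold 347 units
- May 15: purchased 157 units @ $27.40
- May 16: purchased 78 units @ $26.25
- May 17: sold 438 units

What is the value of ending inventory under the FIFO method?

Ending inventory = $7,883.30

May 14, 347 sold [FIFO — oldest first]: 85 @ $21.55 + 170 @ $22.85 + 92 @ $23.30 = $7,859.85
May 17, 438 sold [FIFO — oldest first]: 303 @ $23.30 + 135 @ $23.60 = $10,245.90
Total COGS = $7,859.85 + $10,245.90 = $18,105.75
Ending inventory: 65 @ $23.60 + 157 @ $27.40 + 78 @ $26.25 = $7,883.30
Check: goods available $25,989.05 = COGS $18,105.75 + ending $7,883.30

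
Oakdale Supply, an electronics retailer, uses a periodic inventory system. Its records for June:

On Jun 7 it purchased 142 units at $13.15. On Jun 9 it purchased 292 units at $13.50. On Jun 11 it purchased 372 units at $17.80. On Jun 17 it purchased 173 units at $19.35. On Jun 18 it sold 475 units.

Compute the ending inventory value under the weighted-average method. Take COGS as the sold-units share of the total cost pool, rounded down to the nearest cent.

Ending inventory = $8,122.93

Jun 18, sell 475: 475/979 × $15,778.45 → $7,655.52
Ending inventory (cost pool remaining) = $8,122.93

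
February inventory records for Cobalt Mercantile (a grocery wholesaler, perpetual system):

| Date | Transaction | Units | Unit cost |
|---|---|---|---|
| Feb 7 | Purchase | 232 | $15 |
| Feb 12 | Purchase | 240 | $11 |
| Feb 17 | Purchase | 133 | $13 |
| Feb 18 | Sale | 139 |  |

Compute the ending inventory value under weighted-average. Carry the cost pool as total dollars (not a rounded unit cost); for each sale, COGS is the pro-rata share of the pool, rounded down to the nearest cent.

Ending inventory = $6,045.68

After Feb 7: 232 on hand, pool $3,480.00 (≈ $15.0000 each)
After Feb 12: 472 on hand, pool $6,120.00 (≈ $12.9661 each)
After Feb 17: 605 on hand, pool $7,849.00 (≈ $12.9736 each)
Feb 18, sell 139: 139/605 × $7,849.00 → $1,803.32
Ending inventory (cost pool remaining) = $6,045.68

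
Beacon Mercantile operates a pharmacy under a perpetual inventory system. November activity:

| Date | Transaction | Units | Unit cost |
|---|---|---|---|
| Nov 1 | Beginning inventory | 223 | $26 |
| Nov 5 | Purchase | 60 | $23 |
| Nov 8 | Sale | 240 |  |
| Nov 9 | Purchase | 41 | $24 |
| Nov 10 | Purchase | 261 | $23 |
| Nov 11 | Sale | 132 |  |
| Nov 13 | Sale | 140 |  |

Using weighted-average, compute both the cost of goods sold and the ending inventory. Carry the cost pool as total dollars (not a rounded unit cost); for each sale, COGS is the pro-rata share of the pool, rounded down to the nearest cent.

COGS = $12,455.81; ending inventory = $1,709.19

After Nov 1: 223 on hand, pool $5,798.00 (≈ $26.0000 each)
After Nov 5: 283 on hand, pool $7,178.00 (≈ $25.3640 each)
Nov 8, sell 240: 240/283 × $7,178.00 → $6,087.34
After Nov 9: 84 on hand, pool $2,074.66 (≈ $24.6983 each)
After Nov 10: 345 on hand, pool $8,077.66 (≈ $23.4135 each)
Nov 11, sell 132: 132/345 × $8,077.66 → $3,090.58
Nov 13, sell 140: 140/213 × $4,987.08 → $3,277.89
Total COGS = $6,087.34 + $3,090.58 + $3,277.89 = $12,455.81
Ending inventory (cost pool remaining) = $1,709.19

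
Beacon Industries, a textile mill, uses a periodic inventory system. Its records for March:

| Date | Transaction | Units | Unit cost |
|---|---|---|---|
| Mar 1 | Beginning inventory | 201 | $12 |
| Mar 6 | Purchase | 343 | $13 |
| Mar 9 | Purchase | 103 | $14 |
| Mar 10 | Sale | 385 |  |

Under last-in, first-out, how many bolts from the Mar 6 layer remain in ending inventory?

Mar 10, 385 sold [LIFO — newest first]: 103 @ $14 + 282 @ $13 = $5,108
Ending inventory: 201 @ $12 + 61 @ $13 = $3,205

61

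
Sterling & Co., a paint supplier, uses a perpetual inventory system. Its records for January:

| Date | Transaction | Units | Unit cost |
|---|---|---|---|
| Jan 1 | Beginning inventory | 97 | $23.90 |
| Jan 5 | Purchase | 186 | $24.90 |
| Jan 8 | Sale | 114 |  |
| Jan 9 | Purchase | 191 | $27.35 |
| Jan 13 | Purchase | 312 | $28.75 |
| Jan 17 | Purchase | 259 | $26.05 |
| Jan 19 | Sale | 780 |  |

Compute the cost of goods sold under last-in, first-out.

Jan 8, 114 sold [LIFO — newest first]: 114 @ $24.90 = $2,838.60
Jan 19, 780 sold [LIFO — newest first]: 259 @ $26.05 + 312 @ $28.75 + 191 @ $27.35 + 18 @ $24.90 = $21,389.00
Total COGS = $2,838.60 + $21,389.00 = $24,227.60
Ending inventory: 97 @ $23.90 + 54 @ $24.90 = $3,662.90
Check: goods available $27,890.50 = COGS $24,227.60 + ending $3,662.90

COGS = $24,227.60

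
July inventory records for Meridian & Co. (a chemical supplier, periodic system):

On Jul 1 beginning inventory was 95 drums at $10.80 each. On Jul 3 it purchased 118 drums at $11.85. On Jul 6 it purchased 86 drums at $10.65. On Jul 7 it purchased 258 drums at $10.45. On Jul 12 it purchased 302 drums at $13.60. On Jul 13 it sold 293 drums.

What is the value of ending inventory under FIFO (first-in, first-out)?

Jul 13, 293 sold [FIFO — oldest first]: 95 @ $10.80 + 118 @ $11.85 + 80 @ $10.65 = $3,276.30
Ending inventory: 6 @ $10.65 + 258 @ $10.45 + 302 @ $13.60 = $6,867.20
Check: goods available $10,143.50 = COGS $3,276.30 + ending $6,867.20

Ending inventory = $6,867.20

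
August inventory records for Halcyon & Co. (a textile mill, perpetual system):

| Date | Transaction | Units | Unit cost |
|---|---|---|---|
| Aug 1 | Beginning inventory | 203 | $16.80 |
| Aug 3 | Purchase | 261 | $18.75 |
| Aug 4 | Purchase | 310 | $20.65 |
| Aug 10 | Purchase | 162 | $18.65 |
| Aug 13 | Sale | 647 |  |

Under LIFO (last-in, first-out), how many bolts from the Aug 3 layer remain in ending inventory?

86

Aug 13, 647 sold [LIFO — newest first]: 162 @ $18.65 + 310 @ $20.65 + 175 @ $18.75 = $12,704.05
Ending inventory: 203 @ $16.80 + 86 @ $18.75 = $5,022.90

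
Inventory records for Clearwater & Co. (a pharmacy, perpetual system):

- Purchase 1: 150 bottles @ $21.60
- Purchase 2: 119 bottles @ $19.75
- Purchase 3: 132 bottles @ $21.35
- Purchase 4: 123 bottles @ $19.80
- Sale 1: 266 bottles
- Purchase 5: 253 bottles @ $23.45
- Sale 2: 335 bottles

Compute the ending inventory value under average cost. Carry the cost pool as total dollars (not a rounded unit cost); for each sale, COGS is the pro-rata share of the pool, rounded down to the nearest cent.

After Purchase 1: 150 on hand, pool $3,240.00 (≈ $21.6000 each)
After Purchase 2: 269 on hand, pool $5,590.25 (≈ $20.7816 each)
After Purchase 3: 401 on hand, pool $8,408.45 (≈ $20.9687 each)
After Purchase 4: 524 on hand, pool $10,843.85 (≈ $20.6944 each)
Sale 1, sell 266: 266/524 × $10,843.85 → $5,504.70
After Purchase 5: 511 on hand, pool $11,272.00 (≈ $22.0587 each)
Sale 2, sell 335: 335/511 × $11,272.00 → $7,389.66
Total COGS = $5,504.70 + $7,389.66 = $12,894.36
Ending inventory (cost pool remaining) = $3,882.34
Check: goods available $16,776.70 = COGS $12,894.36 + ending $3,882.34

Ending inventory = $3,882.34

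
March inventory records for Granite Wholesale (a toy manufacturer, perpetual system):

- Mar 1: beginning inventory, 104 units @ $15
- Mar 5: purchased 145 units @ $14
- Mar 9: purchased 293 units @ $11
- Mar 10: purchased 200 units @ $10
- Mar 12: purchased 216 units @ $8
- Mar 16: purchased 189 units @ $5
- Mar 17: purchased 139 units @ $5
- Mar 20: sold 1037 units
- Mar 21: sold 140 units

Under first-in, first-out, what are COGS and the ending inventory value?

COGS = $11,636; ending inventory = $545

Mar 20, 1037 sold [FIFO — oldest first]: 104 @ $15 + 145 @ $14 + 293 @ $11 + 200 @ $10 + 216 @ $8 + 79 @ $5 = $10,936
Mar 21, 140 sold [FIFO — oldest first]: 110 @ $5 + 30 @ $5 = $700
Total COGS = $10,936 + $700 = $11,636
Ending inventory: 109 @ $5 = $545
Check: goods available $12,181 = COGS $11,636 + ending $545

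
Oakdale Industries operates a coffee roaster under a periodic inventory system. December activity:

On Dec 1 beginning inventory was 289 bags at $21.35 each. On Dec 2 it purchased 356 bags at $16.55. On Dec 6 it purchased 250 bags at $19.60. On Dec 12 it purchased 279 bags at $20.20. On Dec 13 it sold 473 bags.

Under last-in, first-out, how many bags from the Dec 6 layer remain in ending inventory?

56

Dec 13, 473 sold [LIFO — newest first]: 279 @ $20.20 + 194 @ $19.60 = $9,438.20
Ending inventory: 289 @ $21.35 + 356 @ $16.55 + 56 @ $19.60 = $13,159.55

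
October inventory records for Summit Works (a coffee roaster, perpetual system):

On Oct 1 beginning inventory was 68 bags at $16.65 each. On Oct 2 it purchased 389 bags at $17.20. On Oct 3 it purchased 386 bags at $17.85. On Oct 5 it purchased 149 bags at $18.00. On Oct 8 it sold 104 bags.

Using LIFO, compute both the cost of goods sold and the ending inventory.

COGS = $1,872.00; ending inventory = $15,523.10

Oct 8, 104 sold [LIFO — newest first]: 104 @ $18.00 = $1,872.00
Ending inventory: 68 @ $16.65 + 389 @ $17.20 + 386 @ $17.85 + 45 @ $18.00 = $15,523.10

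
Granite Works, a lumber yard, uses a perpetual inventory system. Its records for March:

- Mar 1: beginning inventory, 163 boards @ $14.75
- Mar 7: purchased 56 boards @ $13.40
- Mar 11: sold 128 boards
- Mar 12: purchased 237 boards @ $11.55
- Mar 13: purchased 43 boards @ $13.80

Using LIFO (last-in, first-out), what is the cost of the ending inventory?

Mar 11, 128 sold [LIFO — newest first]: 56 @ $13.40 + 72 @ $14.75 = $1,812.40
Ending inventory: 91 @ $14.75 + 237 @ $11.55 + 43 @ $13.80 = $4,673.00
Check: goods available $6,485.40 = COGS $1,812.40 + ending $4,673.00

Ending inventory = $4,673.00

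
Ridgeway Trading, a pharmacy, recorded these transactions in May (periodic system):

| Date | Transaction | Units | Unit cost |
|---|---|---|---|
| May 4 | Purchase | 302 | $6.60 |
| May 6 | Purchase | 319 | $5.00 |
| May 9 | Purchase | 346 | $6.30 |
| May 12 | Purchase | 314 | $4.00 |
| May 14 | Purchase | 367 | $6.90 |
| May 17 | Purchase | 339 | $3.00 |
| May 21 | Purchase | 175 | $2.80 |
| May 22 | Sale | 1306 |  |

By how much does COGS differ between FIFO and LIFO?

FIFO COGS: 302 @ $6.60 + 319 @ $5.00 + 346 @ $6.30 + 314 @ $4.00 + 25 @ $6.90 = $7,196.50
LIFO COGS: 175 @ $2.80 + 339 @ $3.00 + 367 @ $6.90 + 314 @ $4.00 + 111 @ $6.30 = $5,994.60
Difference = |$7,196.50 − $5,994.60| = $1,201.90

$1,201.90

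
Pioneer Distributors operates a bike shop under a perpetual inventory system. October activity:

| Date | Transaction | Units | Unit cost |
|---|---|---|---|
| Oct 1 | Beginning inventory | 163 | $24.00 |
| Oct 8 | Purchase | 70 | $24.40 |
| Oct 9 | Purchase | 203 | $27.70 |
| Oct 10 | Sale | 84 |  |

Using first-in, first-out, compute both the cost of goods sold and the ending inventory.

Oct 10, 84 sold [FIFO — oldest first]: 84 @ $24.00 = $2,016.00
Ending inventory: 79 @ $24.00 + 70 @ $24.40 + 203 @ $27.70 = $9,227.10

COGS = $2,016.00; ending inventory = $9,227.10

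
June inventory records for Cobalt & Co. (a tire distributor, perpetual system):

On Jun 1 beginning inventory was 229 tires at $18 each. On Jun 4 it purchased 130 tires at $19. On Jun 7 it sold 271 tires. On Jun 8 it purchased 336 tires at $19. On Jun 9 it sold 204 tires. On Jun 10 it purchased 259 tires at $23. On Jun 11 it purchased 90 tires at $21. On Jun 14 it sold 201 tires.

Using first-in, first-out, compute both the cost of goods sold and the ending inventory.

COGS = $12,615; ending inventory = $8,208

Jun 7, 271 sold [FIFO — oldest first]: 229 @ $18 + 42 @ $19 = $4,920
Jun 9, 204 sold [FIFO — oldest first]: 88 @ $19 + 116 @ $19 = $3,876
Jun 14, 201 sold [FIFO — oldest first]: 201 @ $19 = $3,819
Total COGS = $4,920 + $3,876 + $3,819 = $12,615
Ending inventory: 19 @ $19 + 259 @ $23 + 90 @ $21 = $8,208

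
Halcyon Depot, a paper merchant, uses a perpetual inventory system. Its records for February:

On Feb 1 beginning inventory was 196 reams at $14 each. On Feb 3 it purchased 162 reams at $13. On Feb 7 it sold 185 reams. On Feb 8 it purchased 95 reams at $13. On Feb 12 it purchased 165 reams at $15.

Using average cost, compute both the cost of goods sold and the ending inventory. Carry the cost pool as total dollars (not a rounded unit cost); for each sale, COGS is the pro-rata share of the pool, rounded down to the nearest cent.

COGS = $2,506.28; ending inventory = $6,053.72

After Feb 1: 196 on hand, pool $2,744.00 (≈ $14.0000 each)
After Feb 3: 358 on hand, pool $4,850.00 (≈ $13.5475 each)
Feb 7, sell 185: 185/358 × $4,850.00 → $2,506.28
After Feb 8: 268 on hand, pool $3,578.72 (≈ $13.3534 each)
After Feb 12: 433 on hand, pool $6,053.72 (≈ $13.9809 each)
Ending inventory (cost pool remaining) = $6,053.72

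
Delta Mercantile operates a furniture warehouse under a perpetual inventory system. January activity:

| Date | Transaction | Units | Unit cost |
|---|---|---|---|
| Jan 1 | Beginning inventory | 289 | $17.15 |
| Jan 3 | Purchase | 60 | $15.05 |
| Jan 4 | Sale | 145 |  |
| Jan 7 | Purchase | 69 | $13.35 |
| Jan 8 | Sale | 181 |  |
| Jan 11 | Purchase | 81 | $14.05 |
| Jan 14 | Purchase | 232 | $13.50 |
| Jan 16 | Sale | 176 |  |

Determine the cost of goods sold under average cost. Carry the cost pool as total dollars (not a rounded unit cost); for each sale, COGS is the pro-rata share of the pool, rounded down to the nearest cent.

After Jan 1: 289 on hand, pool $4,956.35 (≈ $17.1500 each)
After Jan 3: 349 on hand, pool $5,859.35 (≈ $16.7890 each)
Jan 4, sell 145: 145/349 × $5,859.35 → $2,434.40
After Jan 7: 273 on hand, pool $4,346.10 (≈ $15.9198 each)
Jan 8, sell 181: 181/273 × $4,346.10 → $2,881.48
After Jan 11: 173 on hand, pool $2,602.67 (≈ $15.0443 each)
After Jan 14: 405 on hand, pool $5,734.67 (≈ $14.1597 each)
Jan 16, sell 176: 176/405 × $5,734.67 → $2,492.10
Total COGS = $2,434.40 + $2,881.48 + $2,492.10 = $7,807.98
Ending inventory (cost pool remaining) = $3,242.57

COGS = $7,807.98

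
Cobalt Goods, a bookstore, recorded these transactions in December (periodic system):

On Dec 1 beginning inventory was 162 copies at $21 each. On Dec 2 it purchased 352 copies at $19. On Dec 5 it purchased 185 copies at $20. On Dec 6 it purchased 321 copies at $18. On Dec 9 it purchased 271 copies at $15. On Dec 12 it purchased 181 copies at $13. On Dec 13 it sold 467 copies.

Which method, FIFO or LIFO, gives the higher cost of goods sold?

FIFO COGS: 162 @ $21 + 305 @ $19 = $9,197
LIFO COGS: 181 @ $13 + 271 @ $15 + 15 @ $18 = $6,688

FIFO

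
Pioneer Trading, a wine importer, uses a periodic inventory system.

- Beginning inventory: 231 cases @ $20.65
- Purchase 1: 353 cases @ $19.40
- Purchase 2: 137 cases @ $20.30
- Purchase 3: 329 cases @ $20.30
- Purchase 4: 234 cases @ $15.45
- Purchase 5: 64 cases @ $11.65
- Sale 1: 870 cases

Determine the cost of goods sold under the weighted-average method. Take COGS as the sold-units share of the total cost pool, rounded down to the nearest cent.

COGS = $16,418.37

Sale 1, sell 870: 870/1348 × $25,439.05 → $16,418.37
Ending inventory (cost pool remaining) = $9,020.68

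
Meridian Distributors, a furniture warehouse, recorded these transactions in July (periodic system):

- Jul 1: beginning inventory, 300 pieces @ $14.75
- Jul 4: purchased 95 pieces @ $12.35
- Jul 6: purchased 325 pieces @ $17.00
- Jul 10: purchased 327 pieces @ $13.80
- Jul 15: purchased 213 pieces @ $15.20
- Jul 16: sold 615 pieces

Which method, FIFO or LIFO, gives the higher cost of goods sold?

FIFO COGS: 300 @ $14.75 + 95 @ $12.35 + 220 @ $17.00 = $9,338.25
LIFO COGS: 213 @ $15.20 + 327 @ $13.80 + 75 @ $17.00 = $9,025.20

FIFO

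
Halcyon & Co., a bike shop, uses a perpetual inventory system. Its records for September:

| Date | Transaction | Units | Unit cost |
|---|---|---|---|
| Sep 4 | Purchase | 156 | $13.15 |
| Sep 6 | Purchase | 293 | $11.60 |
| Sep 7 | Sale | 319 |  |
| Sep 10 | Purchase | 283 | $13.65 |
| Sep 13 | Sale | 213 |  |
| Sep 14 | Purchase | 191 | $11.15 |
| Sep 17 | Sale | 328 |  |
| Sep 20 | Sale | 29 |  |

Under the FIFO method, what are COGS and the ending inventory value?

Sep 7, 319 sold [FIFO — oldest first]: 156 @ $13.15 + 163 @ $11.60 = $3,942.20
Sep 13, 213 sold [FIFO — oldest first]: 130 @ $11.60 + 83 @ $13.65 = $2,640.95
Sep 17, 328 sold [FIFO — oldest first]: 200 @ $13.65 + 128 @ $11.15 = $4,157.20
Sep 20, 29 sold [FIFO — oldest first]: 29 @ $11.15 = $323.35
Total COGS = $3,942.20 + $2,640.95 + $4,157.20 + $323.35 = $11,063.70
Ending inventory: 34 @ $11.15 = $379.10

COGS = $11,063.70; ending inventory = $379.10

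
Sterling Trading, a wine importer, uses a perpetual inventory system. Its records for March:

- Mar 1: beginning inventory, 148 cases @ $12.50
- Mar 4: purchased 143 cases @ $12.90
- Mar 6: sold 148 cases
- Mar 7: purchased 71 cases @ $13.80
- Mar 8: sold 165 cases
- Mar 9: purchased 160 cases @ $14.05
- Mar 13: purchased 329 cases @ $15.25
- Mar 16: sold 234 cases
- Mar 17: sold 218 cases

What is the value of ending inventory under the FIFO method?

Mar 6, 148 sold [FIFO — oldest first]: 148 @ $12.50 = $1,850.00
Mar 8, 165 sold [FIFO — oldest first]: 143 @ $12.90 + 22 @ $13.80 = $2,148.30
Mar 16, 234 sold [FIFO — oldest first]: 49 @ $13.80 + 160 @ $14.05 + 25 @ $15.25 = $3,305.45
Mar 17, 218 sold [FIFO — oldest first]: 218 @ $15.25 = $3,324.50
Total COGS = $1,850.00 + $2,148.30 + $3,305.45 + $3,324.50 = $10,628.25
Ending inventory: 86 @ $15.25 = $1,311.50

Ending inventory = $1,311.50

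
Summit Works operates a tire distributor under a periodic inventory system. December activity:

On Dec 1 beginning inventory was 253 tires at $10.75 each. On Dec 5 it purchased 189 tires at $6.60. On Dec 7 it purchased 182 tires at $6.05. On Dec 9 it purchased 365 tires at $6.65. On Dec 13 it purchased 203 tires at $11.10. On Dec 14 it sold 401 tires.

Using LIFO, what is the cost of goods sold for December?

Dec 14, 401 sold [LIFO — newest first]: 203 @ $11.10 + 198 @ $6.65 = $3,570.00
Ending inventory: 253 @ $10.75 + 189 @ $6.60 + 182 @ $6.05 + 167 @ $6.65 = $6,178.80

COGS = $3,570.00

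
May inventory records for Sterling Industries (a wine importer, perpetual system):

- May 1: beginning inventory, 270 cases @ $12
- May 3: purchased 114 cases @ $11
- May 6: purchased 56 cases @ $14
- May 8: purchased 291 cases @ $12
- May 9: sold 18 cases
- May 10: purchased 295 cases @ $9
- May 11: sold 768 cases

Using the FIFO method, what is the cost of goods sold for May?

COGS = $9,265

May 9, 18 sold [FIFO — oldest first]: 18 @ $12 = $216
May 11, 768 sold [FIFO — oldest first]: 252 @ $12 + 114 @ $11 + 56 @ $14 + 291 @ $12 + 55 @ $9 = $9,049
Total COGS = $216 + $9,049 = $9,265
Ending inventory: 240 @ $9 = $2,160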